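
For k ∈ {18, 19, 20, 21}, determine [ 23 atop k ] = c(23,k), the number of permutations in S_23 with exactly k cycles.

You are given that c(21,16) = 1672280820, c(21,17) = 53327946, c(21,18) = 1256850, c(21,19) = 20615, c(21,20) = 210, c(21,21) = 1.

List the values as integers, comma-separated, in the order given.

r22: T_22,17=21×53327946+1672280820=2792167686; T_22,18=21×1256850+53327946=79721796; T_22,19=21×20615+1256850=1689765; T_22,20=21×210+20615=25025; T_22,21=21×1+210=231
r23: T_23,18=22×79721796+2792167686=4546047198; T_23,19=22×1689765+79721796=116896626; T_23,20=22×25025+1689765=2240315; T_23,21=22×231+25025=30107
Read c(23,18) = 4546047198, c(23,19) = 116896626, c(23,20) = 2240315, c(23,21) = 30107.

4546047198, 116896626, 2240315, 30107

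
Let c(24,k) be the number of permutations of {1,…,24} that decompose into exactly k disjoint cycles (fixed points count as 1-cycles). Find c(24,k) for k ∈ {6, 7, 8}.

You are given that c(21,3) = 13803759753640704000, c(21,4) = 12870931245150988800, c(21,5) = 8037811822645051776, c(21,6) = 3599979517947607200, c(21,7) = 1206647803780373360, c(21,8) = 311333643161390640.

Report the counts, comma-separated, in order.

[22] T[22,4]:21*12870931245150988800+13803759753640704000=284093315901811468800 · T[22,5]:21*8037811822645051776+12870931245150988800=181664979520697076096 · T[22,6]:21*3599979517947607200+8037811822645051776=83637381699544802976 · T[22,7]:21*1206647803780373360+3599979517947607200=28939583397335447760 · T[22,8]:21*311333643161390640+1206647803780373360=7744654310169576800
[23] T[23,5]:22*181664979520697076096+284093315901811468800=4280722865357147142912 · T[23,6]:22*83637381699544802976+181664979520697076096=2021687376910682741568 · T[23,7]:22*28939583397335447760+83637381699544802976=720308216440924653696 · T[23,8]:22*7744654310169576800+28939583397335447760=199321978221066137360
[24] T[24,6]:23*2021687376910682741568+4280722865357147142912=50779532534302850198976 · T[24,7]:23*720308216440924653696+2021687376910682741568=18588776355051949776576 · T[24,8]:23*199321978221066137360+720308216440924653696=5304713715525445812976
Read c(24,6) = 50779532534302850198976, c(24,7) = 18588776355051949776576, c(24,8) = 5304713715525445812976.

50779532534302850198976, 18588776355051949776576, 5304713715525445812976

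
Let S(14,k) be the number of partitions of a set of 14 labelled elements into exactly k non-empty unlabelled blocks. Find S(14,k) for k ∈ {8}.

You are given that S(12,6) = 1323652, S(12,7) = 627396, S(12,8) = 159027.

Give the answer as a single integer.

r13: T_13,7=7×627396+1323652=5715424; T_13,8=8×159027+627396=1899612
r14: T_14,8=8×1899612+5715424=20912320
Read S(14,8) = 20912320.

20912320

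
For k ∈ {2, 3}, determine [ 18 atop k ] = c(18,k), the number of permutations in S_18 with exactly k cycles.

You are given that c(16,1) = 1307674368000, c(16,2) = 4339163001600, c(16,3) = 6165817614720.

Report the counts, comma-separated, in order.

@17  (17,1):1307674368000·16+0→20922789888000, (17,2):4339163001600·16+1307674368000→70734282393600, (17,3):6165817614720·16+4339163001600→102992244837120
@18  (18,2):70734282393600·17+20922789888000→1223405590579200, (18,3):102992244837120·17+70734282393600→1821602444624640
Read c(18,2) = 1223405590579200, c(18,3) = 1821602444624640.

1223405590579200, 1821602444624640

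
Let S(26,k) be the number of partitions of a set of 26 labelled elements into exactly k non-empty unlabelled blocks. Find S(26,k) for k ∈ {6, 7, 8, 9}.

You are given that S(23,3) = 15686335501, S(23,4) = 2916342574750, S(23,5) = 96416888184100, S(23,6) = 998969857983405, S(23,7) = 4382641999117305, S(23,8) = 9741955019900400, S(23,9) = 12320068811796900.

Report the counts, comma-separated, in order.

@24  (24,4):2916342574750·4+15686335501→11681056634501, (24,5):96416888184100·5+2916342574750→485000783495250, (24,6):998969857983405·6+96416888184100→6090236036084530, (24,7):4382641999117305·7+998969857983405→31677463851804540, (24,8):9741955019900400·8+4382641999117305→82318282158320505, (24,9):12320068811796900·9+9741955019900400→120622574326072500
@25  (25,5):485000783495250·5+11681056634501→2436684974110751, (25,6):6090236036084530·6+485000783495250→37026417000002430, (25,7):31677463851804540·7+6090236036084530→227832482998716310, (25,8):82318282158320505·8+31677463851804540→690223721118368580, (25,9):120622574326072500·9+82318282158320505→1167921451092973005
@26  (26,6):37026417000002430·6+2436684974110751→224595186974125331, (26,7):227832482998716310·7+37026417000002430→1631853797991016600, (26,8):690223721118368580·8+227832482998716310→5749622251945664950, (26,9):1167921451092973005·9+690223721118368580→11201516780955125625
Read S(26,6) = 224595186974125331, S(26,7) = 1631853797991016600, S(26,8) = 5749622251945664950, S(26,9) = 11201516780955125625.

224595186974125331, 1631853797991016600, 5749622251945664950, 11201516780955125625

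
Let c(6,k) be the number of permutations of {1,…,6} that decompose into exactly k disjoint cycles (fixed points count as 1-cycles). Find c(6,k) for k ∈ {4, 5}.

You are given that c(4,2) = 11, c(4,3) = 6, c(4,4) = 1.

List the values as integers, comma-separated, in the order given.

row 5: T[5][3]=4·6+11=35  T[5][4]=4·1+6=10  T[5][5]=4·0+1=1
row 6: T[6][4]=5·10+35=85  T[6][5]=5·1+10=15
Read c(6,4) = 85, c(6,5) = 15.

85, 15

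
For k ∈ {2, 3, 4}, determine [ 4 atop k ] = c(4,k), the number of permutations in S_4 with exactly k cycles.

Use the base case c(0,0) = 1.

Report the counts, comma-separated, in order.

i=1: T(1,1)=1+0·0=1
i=2: T(2,1)=0+1·1=1 | T(2,2)=1+1·0=1
i=3: T(3,1)=0+2·1=2 | T(3,2)=1+2·1=3 | T(3,3)=1+2·0=1
i=4: T(4,2)=2+3·3=11 | T(4,3)=3+3·1=6 | T(4,4)=1+3·0=1
Read c(4,2) = 11, c(4,3) = 6, c(4,4) = 1.

11, 6, 1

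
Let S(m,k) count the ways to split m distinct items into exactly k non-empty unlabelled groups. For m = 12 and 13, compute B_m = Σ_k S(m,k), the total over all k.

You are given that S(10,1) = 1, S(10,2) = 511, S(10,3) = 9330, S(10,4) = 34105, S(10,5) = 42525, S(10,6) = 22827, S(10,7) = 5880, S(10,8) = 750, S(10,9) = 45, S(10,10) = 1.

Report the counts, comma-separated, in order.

i=11: T(11,1)=0+1·1=1 | T(11,2)=1+2·511=1023 | T(11,3)=511+3·9330=28501 | T(11,4)=9330+4·34105=145750 | T(11,5)=34105+5·42525=246730 | T(11,6)=42525+6·22827=179487 | T(11,7)=22827+7·5880=63987 | T(11,8)=5880+8·750=11880 | T(11,9)=750+9·45=1155 | T(11,10)=45+10·1=55 | T(11,11)=1+11·0=1
i=12: T(12,1)=0+1·1=1 | T(12,2)=1+2·1023=2047 | T(12,3)=1023+3·28501=86526 | T(12,4)=28501+4·145750=611501 | T(12,5)=145750+5·246730=1379400 | T(12,6)=246730+6·179487=1323652 | T(12,7)=179487+7·63987=627396 | T(12,8)=63987+8·11880=159027 | T(12,9)=11880+9·1155=22275 | T(12,10)=1155+10·55=1705 | T(12,11)=55+11·1=66 | T(12,12)=1+12·0=1
i=13: T(13,1)=0+1·1=1 | T(13,2)=1+2·2047=4095 | T(13,3)=2047+3·86526=261625 | T(13,4)=86526+4·611501=2532530 | T(13,5)=611501+5·1379400=7508501 | T(13,6)=1379400+6·1323652=9321312 | T(13,7)=1323652+7·627396=5715424 | T(13,8)=627396+8·159027=1899612 | T(13,9)=159027+9·22275=359502 | T(13,10)=22275+10·1705=39325 | T(13,11)=1705+11·66=2431 | T(13,12)=66+12·1=78 | T(13,13)=1+13·0=1
B_12 = ΣS(12,k) = 1+2047+86526+611501+1379400+1323652+627396+159027+22275+1705+66+1 = 4213597
B_13 = ΣS(13,k) = 1+4095+261625+2532530+7508501+9321312+5715424+1899612+359502+39325+2431+78+1 = 27644437

4213597, 27644437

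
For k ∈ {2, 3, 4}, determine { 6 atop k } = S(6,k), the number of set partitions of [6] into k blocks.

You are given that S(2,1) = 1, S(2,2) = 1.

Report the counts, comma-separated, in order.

31, 90, 65

@3  (3,1):1·1+0→1, (3,2):1·2+1→3, (3,3):0·3+1→1
@4  (4,1):1·1+0→1, (4,2):3·2+1→7, (4,3):1·3+3→6, (4,4):0·4+1→1
@5  (5,1):1·1+0→1, (5,2):7·2+1→15, (5,3):6·3+7→25, (5,4):1·4+6→10
@6  (6,2):15·2+1→31, (6,3):25·3+15→90, (6,4):10·4+25→65
Read S(6,2) = 31, S(6,3) = 90, S(6,4) = 65.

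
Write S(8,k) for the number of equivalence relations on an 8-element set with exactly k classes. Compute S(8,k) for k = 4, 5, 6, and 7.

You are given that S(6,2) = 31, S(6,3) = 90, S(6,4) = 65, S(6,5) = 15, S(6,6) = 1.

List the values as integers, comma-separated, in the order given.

1701, 1050, 266, 28

i=7: T(7,3)=31+3·90=301 | T(7,4)=90+4·65=350 | T(7,5)=65+5·15=140 | T(7,6)=15+6·1=21 | T(7,7)=1+7·0=1
i=8: T(8,4)=301+4·350=1701 | T(8,5)=350+5·140=1050 | T(8,6)=140+6·21=266 | T(8,7)=21+7·1=28
Read S(8,4) = 1701, S(8,5) = 1050, S(8,6) = 266, S(8,7) = 28.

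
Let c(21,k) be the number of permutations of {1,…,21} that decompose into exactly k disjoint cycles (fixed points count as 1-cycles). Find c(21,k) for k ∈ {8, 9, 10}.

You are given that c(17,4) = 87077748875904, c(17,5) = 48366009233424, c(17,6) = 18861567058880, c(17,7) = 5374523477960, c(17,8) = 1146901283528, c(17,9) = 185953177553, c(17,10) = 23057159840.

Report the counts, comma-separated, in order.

311333643161390640, 63030812099294896, 10142299865511450

row 18: T[18][5]=17·48366009233424+87077748875904=909299905844112  T[18][6]=17·18861567058880+48366009233424=369012649234384  T[18][7]=17·5374523477960+18861567058880=110228466184200  T[18][8]=17·1146901283528+5374523477960=24871845297936  T[18][9]=17·185953177553+1146901283528=4308105301929  T[18][10]=17·23057159840+185953177553=577924894833
row 19: T[19][6]=18·369012649234384+909299905844112=7551527592063024  T[19][7]=18·110228466184200+369012649234384=2353125040549984  T[19][8]=18·24871845297936+110228466184200=557921681547048  T[19][9]=18·4308105301929+24871845297936=102417740732658  T[19][10]=18·577924894833+4308105301929=14710753408923
row 20: T[20][7]=19·2353125040549984+7551527592063024=52260903362512720  T[20][8]=19·557921681547048+2353125040549984=12953636989943896  T[20][9]=19·102417740732658+557921681547048=2503858755467550  T[20][10]=19·14710753408923+102417740732658=381922055502195
row 21: T[21][8]=20·12953636989943896+52260903362512720=311333643161390640  T[21][9]=20·2503858755467550+12953636989943896=63030812099294896  T[21][10]=20·381922055502195+2503858755467550=10142299865511450
Read c(21,8) = 311333643161390640, c(21,9) = 63030812099294896, c(21,10) = 10142299865511450.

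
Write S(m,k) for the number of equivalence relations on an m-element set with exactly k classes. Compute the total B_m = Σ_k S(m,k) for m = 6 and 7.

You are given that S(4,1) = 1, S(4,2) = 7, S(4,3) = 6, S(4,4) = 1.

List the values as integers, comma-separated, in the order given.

row 5: T[5][1]=1·1+0=1  T[5][2]=2·7+1=15  T[5][3]=3·6+7=25  T[5][4]=4·1+6=10  T[5][5]=5·0+1=1
row 6: T[6][1]=1·1+0=1  T[6][2]=2·15+1=31  T[6][3]=3·25+15=90  T[6][4]=4·10+25=65  T[6][5]=5·1+10=15  T[6][6]=6·0+1=1
row 7: T[7][1]=1·1+0=1  T[7][2]=2·31+1=63  T[7][3]=3·90+31=301  T[7][4]=4·65+90=350  T[7][5]=5·15+65=140  T[7][6]=6·1+15=21  T[7][7]=7·0+1=1
B_6 = ΣS(6,k) = 1+31+90+65+15+1 = 203
B_7 = ΣS(7,k) = 1+63+301+350+140+21+1 = 877

203, 877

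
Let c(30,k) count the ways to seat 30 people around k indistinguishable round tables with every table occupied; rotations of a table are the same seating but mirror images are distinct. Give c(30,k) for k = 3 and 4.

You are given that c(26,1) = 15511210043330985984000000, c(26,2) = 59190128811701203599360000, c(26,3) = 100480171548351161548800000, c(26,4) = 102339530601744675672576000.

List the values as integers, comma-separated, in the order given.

62262192842035613491057459200000, 66951000306085302338993639424000

[27] T[27,1]:26*15511210043330985984000000+0=403291461126605635584000000 · T[27,2]:26*59190128811701203599360000+15511210043330985984000000=1554454559147562279567360000 · T[27,3]:26*100480171548351161548800000+59190128811701203599360000=2671674589068831403868160000 · T[27,4]:26*102339530601744675672576000+100480171548351161548800000=2761307967193712729035776000
[28] T[28,1]:27*403291461126605635584000000+0=10888869450418352160768000000 · T[28,2]:27*1554454559147562279567360000+403291461126605635584000000=42373564558110787183902720000 · T[28,3]:27*2671674589068831403868160000+1554454559147562279567360000=73689668464006010184007680000 · T[28,4]:27*2761307967193712729035776000+2671674589068831403868160000=77226989703299075087834112000
[29] T[29,2]:28*42373564558110787183902720000+10888869450418352160768000000=1197348677077520393310044160000 · T[29,3]:28*73689668464006010184007680000+42373564558110787183902720000=2105684281550279072336117760000 · T[29,4]:28*77226989703299075087834112000+73689668464006010184007680000=2236045380156380112643362816000
[30] T[30,3]:29*2105684281550279072336117760000+1197348677077520393310044160000=62262192842035613491057459200000 · T[30,4]:29*2236045380156380112643362816000+2105684281550279072336117760000=66951000306085302338993639424000
Read c(30,3) = 62262192842035613491057459200000, c(30,4) = 66951000306085302338993639424000.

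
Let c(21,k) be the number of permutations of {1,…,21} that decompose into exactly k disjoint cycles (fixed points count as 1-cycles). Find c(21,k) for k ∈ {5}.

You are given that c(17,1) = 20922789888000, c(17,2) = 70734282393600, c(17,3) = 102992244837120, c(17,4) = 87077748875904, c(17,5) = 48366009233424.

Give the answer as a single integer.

@18  (18,2):70734282393600·17+20922789888000→1223405590579200, (18,3):102992244837120·17+70734282393600→1821602444624640, (18,4):87077748875904·17+102992244837120→1583313975727488, (18,5):48366009233424·17+87077748875904→909299905844112
@19  (19,3):1821602444624640·18+1223405590579200→34012249593822720, (19,4):1583313975727488·18+1821602444624640→30321254007719424, (19,5):909299905844112·18+1583313975727488→17950712280921504
@20  (20,4):30321254007719424·19+34012249593822720→610116075740491776, (20,5):17950712280921504·19+30321254007719424→371384787345228000
@21  (21,5):371384787345228000·20+610116075740491776→8037811822645051776
Read c(21,5) = 8037811822645051776.

8037811822645051776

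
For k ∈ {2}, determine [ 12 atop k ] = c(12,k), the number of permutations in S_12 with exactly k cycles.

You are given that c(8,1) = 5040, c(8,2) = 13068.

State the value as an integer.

120543840

row 9: T[9][1]=8·5040+0=40320  T[9][2]=8·13068+5040=109584
row 10: T[10][1]=9·40320+0=362880  T[10][2]=9·109584+40320=1026576
row 11: T[11][1]=10·362880+0=3628800  T[11][2]=10·1026576+362880=10628640
row 12: T[12][2]=11·10628640+3628800=120543840
Read c(12,2) = 120543840.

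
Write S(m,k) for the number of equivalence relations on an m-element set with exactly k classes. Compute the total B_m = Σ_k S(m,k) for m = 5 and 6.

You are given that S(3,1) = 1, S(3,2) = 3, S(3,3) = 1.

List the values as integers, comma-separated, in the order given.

52, 203

@4  (4,1):1·1+0→1, (4,2):3·2+1→7, (4,3):1·3+3→6, (4,4):0·4+1→1
@5  (5,1):1·1+0→1, (5,2):7·2+1→15, (5,3):6·3+7→25, (5,4):1·4+6→10, (5,5):0·5+1→1
@6  (6,1):1·1+0→1, (6,2):15·2+1→31, (6,3):25·3+15→90, (6,4):10·4+25→65, (6,5):1·5+10→15, (6,6):0·6+1→1
B_5 = ΣS(5,k) = 1+15+25+10+1 = 52
B_6 = ΣS(6,k) = 1+31+90+65+15+1 = 203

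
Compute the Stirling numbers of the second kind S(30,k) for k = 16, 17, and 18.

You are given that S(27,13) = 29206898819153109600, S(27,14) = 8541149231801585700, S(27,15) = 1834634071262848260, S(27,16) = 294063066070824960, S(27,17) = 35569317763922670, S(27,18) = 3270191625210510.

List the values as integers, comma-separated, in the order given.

i=28: T(28,14)=29206898819153109600+14·8541149231801585700=148782988064375309400 | T(28,15)=8541149231801585700+15·1834634071262848260=36060660300744309600 | T(28,16)=1834634071262848260+16·294063066070824960=6539643128396047620 | T(28,17)=294063066070824960+17·35569317763922670=898741468057510350 | T(28,18)=35569317763922670+18·3270191625210510=94432767017711850
i=29: T(29,15)=148782988064375309400+15·36060660300744309600=689692892575539953400 | T(29,16)=36060660300744309600+16·6539643128396047620=140694950355081071520 | T(29,17)=6539643128396047620+17·898741468057510350=21818248085373723570 | T(29,18)=898741468057510350+18·94432767017711850=2598531274376323650
i=30: T(30,16)=689692892575539953400+16·140694950355081071520=2940812098256837097720 | T(30,17)=140694950355081071520+17·21818248085373723570=511605167806434372210 | T(30,18)=21818248085373723570+18·2598531274376323650=68591811024147549270
Read S(30,16) = 2940812098256837097720, S(30,17) = 511605167806434372210, S(30,18) = 68591811024147549270.

2940812098256837097720, 511605167806434372210, 68591811024147549270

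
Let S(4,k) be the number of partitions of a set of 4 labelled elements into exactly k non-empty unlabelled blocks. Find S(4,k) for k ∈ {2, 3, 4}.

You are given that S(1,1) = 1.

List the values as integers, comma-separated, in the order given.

7, 6, 1

row 2: T[2][1]=1·1+0=1  T[2][2]=2·0+1=1
row 3: T[3][1]=1·1+0=1  T[3][2]=2·1+1=3  T[3][3]=3·0+1=1
row 4: T[4][2]=2·3+1=7  T[4][3]=3·1+3=6  T[4][4]=4·0+1=1
Read S(4,2) = 7, S(4,3) = 6, S(4,4) = 1.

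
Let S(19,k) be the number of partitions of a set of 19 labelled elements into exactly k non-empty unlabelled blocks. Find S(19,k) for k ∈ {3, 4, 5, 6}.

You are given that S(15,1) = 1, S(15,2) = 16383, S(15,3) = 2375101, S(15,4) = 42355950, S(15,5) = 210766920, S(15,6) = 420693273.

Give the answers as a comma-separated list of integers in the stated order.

r16: T_16,1=1×1+0=1; T_16,2=2×16383+1=32767; T_16,3=3×2375101+16383=7141686; T_16,4=4×42355950+2375101=171798901; T_16,5=5×210766920+42355950=1096190550; T_16,6=6×420693273+210766920=2734926558
r17: T_17,1=1×1+0=1; T_17,2=2×32767+1=65535; T_17,3=3×7141686+32767=21457825; T_17,4=4×171798901+7141686=694337290; T_17,5=5×1096190550+171798901=5652751651; T_17,6=6×2734926558+1096190550=17505749898
r18: T_18,2=2×65535+1=131071; T_18,3=3×21457825+65535=64439010; T_18,4=4×694337290+21457825=2798806985; T_18,5=5×5652751651+694337290=28958095545; T_18,6=6×17505749898+5652751651=110687251039
r19: T_19,3=3×64439010+131071=193448101; T_19,4=4×2798806985+64439010=11259666950; T_19,5=5×28958095545+2798806985=147589284710; T_19,6=6×110687251039+28958095545=693081601779
Read S(19,3) = 193448101, S(19,4) = 11259666950, S(19,5) = 147589284710, S(19,6) = 693081601779.

193448101, 11259666950, 147589284710, 693081601779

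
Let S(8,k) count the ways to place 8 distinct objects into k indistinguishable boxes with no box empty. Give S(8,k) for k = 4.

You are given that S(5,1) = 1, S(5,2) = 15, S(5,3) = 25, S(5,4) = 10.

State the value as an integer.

1701

@6  (6,2):15·2+1→31, (6,3):25·3+15→90, (6,4):10·4+25→65
@7  (7,3):90·3+31→301, (7,4):65·4+90→350
@8  (8,4):350·4+301→1701
Read S(8,4) = 1701.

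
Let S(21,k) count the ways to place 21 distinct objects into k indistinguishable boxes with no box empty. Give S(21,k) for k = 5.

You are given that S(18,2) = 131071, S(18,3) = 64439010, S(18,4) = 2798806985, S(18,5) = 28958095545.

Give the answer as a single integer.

3791262568401

r19: T_19,3=3×64439010+131071=193448101; T_19,4=4×2798806985+64439010=11259666950; T_19,5=5×28958095545+2798806985=147589284710
r20: T_20,4=4×11259666950+193448101=45232115901; T_20,5=5×147589284710+11259666950=749206090500
r21: T_21,5=5×749206090500+45232115901=3791262568401
Read S(21,5) = 3791262568401.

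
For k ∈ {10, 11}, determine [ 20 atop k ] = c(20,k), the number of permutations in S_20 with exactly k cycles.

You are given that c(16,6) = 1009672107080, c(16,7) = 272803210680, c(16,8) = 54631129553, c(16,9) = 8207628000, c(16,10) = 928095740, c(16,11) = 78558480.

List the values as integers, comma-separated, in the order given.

381922055502195, 46280647751910

r17: T_17,7=16×272803210680+1009672107080=5374523477960; T_17,8=16×54631129553+272803210680=1146901283528; T_17,9=16×8207628000+54631129553=185953177553; T_17,10=16×928095740+8207628000=23057159840; T_17,11=16×78558480+928095740=2185031420
r18: T_18,8=17×1146901283528+5374523477960=24871845297936; T_18,9=17×185953177553+1146901283528=4308105301929; T_18,10=17×23057159840+185953177553=577924894833; T_18,11=17×2185031420+23057159840=60202693980
r19: T_19,9=18×4308105301929+24871845297936=102417740732658; T_19,10=18×577924894833+4308105301929=14710753408923; T_19,11=18×60202693980+577924894833=1661573386473
r20: T_20,10=19×14710753408923+102417740732658=381922055502195; T_20,11=19×1661573386473+14710753408923=46280647751910
Read c(20,10) = 381922055502195, c(20,11) = 46280647751910.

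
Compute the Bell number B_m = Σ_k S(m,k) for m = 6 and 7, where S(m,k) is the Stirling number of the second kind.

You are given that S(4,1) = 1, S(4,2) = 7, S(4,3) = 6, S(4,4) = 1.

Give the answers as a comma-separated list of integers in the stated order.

203, 877

row 5: T[5][1]=1·1+0=1  T[5][2]=2·7+1=15  T[5][3]=3·6+7=25  T[5][4]=4·1+6=10  T[5][5]=5·0+1=1
row 6: T[6][1]=1·1+0=1  T[6][2]=2·15+1=31  T[6][3]=3·25+15=90  T[6][4]=4·10+25=65  T[6][5]=5·1+10=15  T[6][6]=6·0+1=1
row 7: T[7][1]=1·1+0=1  T[7][2]=2·31+1=63  T[7][3]=3·90+31=301  T[7][4]=4·65+90=350  T[7][5]=5·15+65=140  T[7][6]=6·1+15=21  T[7][7]=7·0+1=1
B_6 = ΣS(6,k) = 1+31+90+65+15+1 = 203
B_7 = ΣS(7,k) = 1+63+301+350+140+21+1 = 877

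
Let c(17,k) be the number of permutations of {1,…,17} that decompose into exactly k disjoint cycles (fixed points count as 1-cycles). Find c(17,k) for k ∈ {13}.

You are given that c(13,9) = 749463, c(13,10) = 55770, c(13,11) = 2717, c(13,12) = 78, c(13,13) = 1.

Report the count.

[14] T[14,10]:13*55770+749463=1474473 · T[14,11]:13*2717+55770=91091 · T[14,12]:13*78+2717=3731 · T[14,13]:13*1+78=91
[15] T[15,11]:14*91091+1474473=2749747 · T[15,12]:14*3731+91091=143325 · T[15,13]:14*91+3731=5005
[16] T[16,12]:15*143325+2749747=4899622 · T[16,13]:15*5005+143325=218400
[17] T[17,13]:16*218400+4899622=8394022
Read c(17,13) = 8394022.

8394022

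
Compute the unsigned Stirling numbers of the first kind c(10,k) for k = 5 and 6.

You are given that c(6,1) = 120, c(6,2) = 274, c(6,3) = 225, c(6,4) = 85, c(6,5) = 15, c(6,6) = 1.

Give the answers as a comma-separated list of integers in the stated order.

269325, 63273

row 7: T[7][2]=6·274+120=1764  T[7][3]=6·225+274=1624  T[7][4]=6·85+225=735  T[7][5]=6·15+85=175  T[7][6]=6·1+15=21
row 8: T[8][3]=7·1624+1764=13132  T[8][4]=7·735+1624=6769  T[8][5]=7·175+735=1960  T[8][6]=7·21+175=322
row 9: T[9][4]=8·6769+13132=67284  T[9][5]=8·1960+6769=22449  T[9][6]=8·322+1960=4536
row 10: T[10][5]=9·22449+67284=269325  T[10][6]=9·4536+22449=63273
Read c(10,5) = 269325, c(10,6) = 63273.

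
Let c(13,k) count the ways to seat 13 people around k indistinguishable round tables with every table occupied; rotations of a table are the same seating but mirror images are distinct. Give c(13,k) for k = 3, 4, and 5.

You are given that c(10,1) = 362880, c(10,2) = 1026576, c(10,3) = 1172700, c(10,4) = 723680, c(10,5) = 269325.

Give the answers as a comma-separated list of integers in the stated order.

1931559552, 1414014888, 657206836

r11: T_11,1=10×362880+0=3628800; T_11,2=10×1026576+362880=10628640; T_11,3=10×1172700+1026576=12753576; T_11,4=10×723680+1172700=8409500; T_11,5=10×269325+723680=3416930
r12: T_12,2=11×10628640+3628800=120543840; T_12,3=11×12753576+10628640=150917976; T_12,4=11×8409500+12753576=105258076; T_12,5=11×3416930+8409500=45995730
r13: T_13,3=12×150917976+120543840=1931559552; T_13,4=12×105258076+150917976=1414014888; T_13,5=12×45995730+105258076=657206836
Read c(13,3) = 1931559552, c(13,4) = 1414014888, c(13,5) = 657206836.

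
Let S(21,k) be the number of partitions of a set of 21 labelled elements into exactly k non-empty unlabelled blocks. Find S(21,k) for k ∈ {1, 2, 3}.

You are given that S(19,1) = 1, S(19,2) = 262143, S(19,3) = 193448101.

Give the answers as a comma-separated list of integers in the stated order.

1, 1048575, 1742343625

[20] T[20,1]:1*1+0=1 · T[20,2]:2*262143+1=524287 · T[20,3]:3*193448101+262143=580606446
[21] T[21,1]:1*1+0=1 · T[21,2]:2*524287+1=1048575 · T[21,3]:3*580606446+524287=1742343625
Read S(21,1) = 1, S(21,2) = 1048575, S(21,3) = 1742343625.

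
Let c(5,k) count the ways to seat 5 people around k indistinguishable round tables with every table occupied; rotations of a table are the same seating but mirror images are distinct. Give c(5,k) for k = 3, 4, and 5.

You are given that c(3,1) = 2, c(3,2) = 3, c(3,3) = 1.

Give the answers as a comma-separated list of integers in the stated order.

i=4: T(4,2)=2+3·3=11 | T(4,3)=3+3·1=6 | T(4,4)=1+3·0=1
i=5: T(5,3)=11+4·6=35 | T(5,4)=6+4·1=10 | T(5,5)=1+4·0=1
Read c(5,3) = 35, c(5,4) = 10, c(5,5) = 1.

35, 10, 1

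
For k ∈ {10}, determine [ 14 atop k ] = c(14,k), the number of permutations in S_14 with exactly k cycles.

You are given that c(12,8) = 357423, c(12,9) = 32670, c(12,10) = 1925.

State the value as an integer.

1474473

[13] T[13,9]:12*32670+357423=749463 · T[13,10]:12*1925+32670=55770
[14] T[14,10]:13*55770+749463=1474473
Read c(14,10) = 1474473.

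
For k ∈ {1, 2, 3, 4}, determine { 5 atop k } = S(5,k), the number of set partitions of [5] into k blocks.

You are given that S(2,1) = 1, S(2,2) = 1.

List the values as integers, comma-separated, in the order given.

i=3: T(3,1)=0+1·1=1 | T(3,2)=1+2·1=3 | T(3,3)=1+3·0=1
i=4: T(4,1)=0+1·1=1 | T(4,2)=1+2·3=7 | T(4,3)=3+3·1=6 | T(4,4)=1+4·0=1
i=5: T(5,1)=0+1·1=1 | T(5,2)=1+2·7=15 | T(5,3)=7+3·6=25 | T(5,4)=6+4·1=10
Read S(5,1) = 1, S(5,2) = 15, S(5,3) = 25, S(5,4) = 10.

1, 15, 25, 10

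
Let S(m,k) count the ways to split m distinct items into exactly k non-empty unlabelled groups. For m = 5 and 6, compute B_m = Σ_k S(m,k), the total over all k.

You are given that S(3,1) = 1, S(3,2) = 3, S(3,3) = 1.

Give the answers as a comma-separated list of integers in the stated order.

[4] T[4,1]:1*1+0=1 · T[4,2]:2*3+1=7 · T[4,3]:3*1+3=6 · T[4,4]:4*0+1=1
[5] T[5,1]:1*1+0=1 · T[5,2]:2*7+1=15 · T[5,3]:3*6+7=25 · T[5,4]:4*1+6=10 · T[5,5]:5*0+1=1
[6] T[6,1]:1*1+0=1 · T[6,2]:2*15+1=31 · T[6,3]:3*25+15=90 · T[6,4]:4*10+25=65 · T[6,5]:5*1+10=15 · T[6,6]:6*0+1=1
B_5 = ΣS(5,k) = 1+15+25+10+1 = 52
B_6 = ΣS(6,k) = 1+31+90+65+15+1 = 203

52, 203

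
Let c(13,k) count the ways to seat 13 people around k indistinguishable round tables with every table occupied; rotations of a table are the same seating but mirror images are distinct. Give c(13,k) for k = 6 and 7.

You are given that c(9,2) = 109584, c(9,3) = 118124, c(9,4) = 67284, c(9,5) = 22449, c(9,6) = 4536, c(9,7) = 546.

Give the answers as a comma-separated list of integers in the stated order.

r10: T_10,3=9×118124+109584=1172700; T_10,4=9×67284+118124=723680; T_10,5=9×22449+67284=269325; T_10,6=9×4536+22449=63273; T_10,7=9×546+4536=9450
r11: T_11,4=10×723680+1172700=8409500; T_11,5=10×269325+723680=3416930; T_11,6=10×63273+269325=902055; T_11,7=10×9450+63273=157773
r12: T_12,5=11×3416930+8409500=45995730; T_12,6=11×902055+3416930=13339535; T_12,7=11×157773+902055=2637558
r13: T_13,6=12×13339535+45995730=206070150; T_13,7=12×2637558+13339535=44990231
Read c(13,6) = 206070150, c(13,7) = 44990231.

206070150, 44990231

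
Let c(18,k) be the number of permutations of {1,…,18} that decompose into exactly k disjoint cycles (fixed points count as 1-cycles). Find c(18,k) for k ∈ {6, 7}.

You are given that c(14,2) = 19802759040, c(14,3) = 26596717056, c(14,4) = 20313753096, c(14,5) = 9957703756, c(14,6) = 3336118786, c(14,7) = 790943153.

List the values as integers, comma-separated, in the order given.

[15] T[15,3]:14*26596717056+19802759040=392156797824 · T[15,4]:14*20313753096+26596717056=310989260400 · T[15,5]:14*9957703756+20313753096=159721605680 · T[15,6]:14*3336118786+9957703756=56663366760 · T[15,7]:14*790943153+3336118786=14409322928
[16] T[16,4]:15*310989260400+392156797824=5056995703824 · T[16,5]:15*159721605680+310989260400=2706813345600 · T[16,6]:15*56663366760+159721605680=1009672107080 · T[16,7]:15*14409322928+56663366760=272803210680
[17] T[17,5]:16*2706813345600+5056995703824=48366009233424 · T[17,6]:16*1009672107080+2706813345600=18861567058880 · T[17,7]:16*272803210680+1009672107080=5374523477960
[18] T[18,6]:17*18861567058880+48366009233424=369012649234384 · T[18,7]:17*5374523477960+18861567058880=110228466184200
Read c(18,6) = 369012649234384, c(18,7) = 110228466184200.

369012649234384, 110228466184200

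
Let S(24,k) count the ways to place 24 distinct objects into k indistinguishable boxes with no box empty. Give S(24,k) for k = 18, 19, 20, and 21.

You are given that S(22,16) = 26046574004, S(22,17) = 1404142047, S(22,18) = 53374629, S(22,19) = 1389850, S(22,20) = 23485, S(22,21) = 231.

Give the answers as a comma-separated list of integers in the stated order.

r23: T_23,17=17×1404142047+26046574004=49916988803; T_23,18=18×53374629+1404142047=2364885369; T_23,19=19×1389850+53374629=79781779; T_23,20=20×23485+1389850=1859550; T_23,21=21×231+23485=28336
r24: T_24,18=18×2364885369+49916988803=92484925445; T_24,19=19×79781779+2364885369=3880739170; T_24,20=20×1859550+79781779=116972779; T_24,21=21×28336+1859550=2454606
Read S(24,18) = 92484925445, S(24,19) = 3880739170, S(24,20) = 116972779, S(24,21) = 2454606.

92484925445, 3880739170, 116972779, 2454606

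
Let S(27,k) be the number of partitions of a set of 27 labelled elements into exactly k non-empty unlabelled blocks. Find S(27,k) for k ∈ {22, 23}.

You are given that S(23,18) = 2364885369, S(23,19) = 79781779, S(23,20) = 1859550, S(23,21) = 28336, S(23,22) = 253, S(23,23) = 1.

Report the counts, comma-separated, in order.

15015551265, 333832005

@24  (24,19):79781779·19+2364885369→3880739170, (24,20):1859550·20+79781779→116972779, (24,21):28336·21+1859550→2454606, (24,22):253·22+28336→33902, (24,23):1·23+253→276
@25  (25,20):116972779·20+3880739170→6220194750, (25,21):2454606·21+116972779→168519505, (25,22):33902·22+2454606→3200450, (25,23):276·23+33902→40250
@26  (26,21):168519505·21+6220194750→9759104355, (26,22):3200450·22+168519505→238929405, (26,23):40250·23+3200450→4126200
@27  (27,22):238929405·22+9759104355→15015551265, (27,23):4126200·23+238929405→333832005
Read S(27,22) = 15015551265, S(27,23) = 333832005.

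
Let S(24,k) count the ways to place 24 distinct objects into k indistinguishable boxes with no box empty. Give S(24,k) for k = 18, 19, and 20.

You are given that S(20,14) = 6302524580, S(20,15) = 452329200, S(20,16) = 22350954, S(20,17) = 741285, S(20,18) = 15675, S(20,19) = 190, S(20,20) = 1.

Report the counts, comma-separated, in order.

92484925445, 3880739170, 116972779

@21  (21,15):452329200·15+6302524580→13087462580, (21,16):22350954·16+452329200→809944464, (21,17):741285·17+22350954→34952799, (21,18):15675·18+741285→1023435, (21,19):190·19+15675→19285, (21,20):1·20+190→210
@22  (22,16):809944464·16+13087462580→26046574004, (22,17):34952799·17+809944464→1404142047, (22,18):1023435·18+34952799→53374629, (22,19):19285·19+1023435→1389850, (22,20):210·20+19285→23485
@23  (23,17):1404142047·17+26046574004→49916988803, (23,18):53374629·18+1404142047→2364885369, (23,19):1389850·19+53374629→79781779, (23,20):23485·20+1389850→1859550
@24  (24,18):2364885369·18+49916988803→92484925445, (24,19):79781779·19+2364885369→3880739170, (24,20):1859550·20+79781779→116972779
Read S(24,18) = 92484925445, S(24,19) = 3880739170, S(24,20) = 116972779.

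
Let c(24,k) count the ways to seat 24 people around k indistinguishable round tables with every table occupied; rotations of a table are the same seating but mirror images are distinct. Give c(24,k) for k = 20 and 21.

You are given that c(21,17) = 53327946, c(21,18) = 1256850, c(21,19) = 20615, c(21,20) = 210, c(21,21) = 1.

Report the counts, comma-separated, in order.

168423871, 2932776

@22  (22,18):1256850·21+53327946→79721796, (22,19):20615·21+1256850→1689765, (22,20):210·21+20615→25025, (22,21):1·21+210→231
@23  (23,19):1689765·22+79721796→116896626, (23,20):25025·22+1689765→2240315, (23,21):231·22+25025→30107
@24  (24,20):2240315·23+116896626→168423871, (24,21):30107·23+2240315→2932776
Read c(24,20) = 168423871, c(24,21) = 2932776.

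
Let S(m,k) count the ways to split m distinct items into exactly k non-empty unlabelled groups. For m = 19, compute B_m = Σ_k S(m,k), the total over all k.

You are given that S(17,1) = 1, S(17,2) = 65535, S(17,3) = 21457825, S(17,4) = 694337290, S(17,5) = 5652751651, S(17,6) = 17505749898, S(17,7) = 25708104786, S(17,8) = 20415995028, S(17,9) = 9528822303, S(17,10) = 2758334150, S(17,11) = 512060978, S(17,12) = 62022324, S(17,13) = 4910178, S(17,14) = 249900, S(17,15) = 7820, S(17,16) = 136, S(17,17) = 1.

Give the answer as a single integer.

@18  (18,1):1·1+0→1, (18,2):65535·2+1→131071, (18,3):21457825·3+65535→64439010, (18,4):694337290·4+21457825→2798806985, (18,5):5652751651·5+694337290→28958095545, (18,6):17505749898·6+5652751651→110687251039, (18,7):25708104786·7+17505749898→197462483400, (18,8):20415995028·8+25708104786→189036065010, (18,9):9528822303·9+20415995028→106175395755, (18,10):2758334150·10+9528822303→37112163803, (18,11):512060978·11+2758334150→8391004908, (18,12):62022324·12+512060978→1256328866, (18,13):4910178·13+62022324→125854638, (18,14):249900·14+4910178→8408778, (18,15):7820·15+249900→367200, (18,16):136·16+7820→9996, (18,17):1·17+136→153, (18,18):0·18+1→1
@19  (19,1):1·1+0→1, (19,2):131071·2+1→262143, (19,3):64439010·3+131071→193448101, (19,4):2798806985·4+64439010→11259666950, (19,5):28958095545·5+2798806985→147589284710, (19,6):110687251039·6+28958095545→693081601779, (19,7):197462483400·7+110687251039→1492924634839, (19,8):189036065010·8+197462483400→1709751003480, (19,9):106175395755·9+189036065010→1144614626805, (19,10):37112163803·10+106175395755→477297033785, (19,11):8391004908·11+37112163803→129413217791, (19,12):1256328866·12+8391004908→23466951300, (19,13):125854638·13+1256328866→2892439160, (19,14):8408778·14+125854638→243577530, (19,15):367200·15+8408778→13916778, (19,16):9996·16+367200→527136, (19,17):153·17+9996→12597, (19,18):1·18+153→171, (19,19):0·19+1→1
B_19 = ΣS(19,k) = 1+262143+193448101+11259666950+147589284710+693081601779+1492924634839+1709751003480+1144614626805+477297033785+129413217791+23466951300+2892439160+243577530+13916778+527136+12597+171+1 = 5832742205057

5832742205057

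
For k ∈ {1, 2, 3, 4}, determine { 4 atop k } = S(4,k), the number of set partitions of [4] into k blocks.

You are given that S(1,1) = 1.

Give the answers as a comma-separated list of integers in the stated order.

r2: T_2,1=1×1+0=1; T_2,2=2×0+1=1
r3: T_3,1=1×1+0=1; T_3,2=2×1+1=3; T_3,3=3×0+1=1
r4: T_4,1=1×1+0=1; T_4,2=2×3+1=7; T_4,3=3×1+3=6; T_4,4=4×0+1=1
Read S(4,1) = 1, S(4,2) = 7, S(4,3) = 6, S(4,4) = 1.

1, 7, 6, 1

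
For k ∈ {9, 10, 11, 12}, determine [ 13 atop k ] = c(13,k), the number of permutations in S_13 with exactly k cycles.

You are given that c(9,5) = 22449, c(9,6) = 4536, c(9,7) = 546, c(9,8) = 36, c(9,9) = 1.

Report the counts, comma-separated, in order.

749463, 55770, 2717, 78

row 10: T[10][6]=9·4536+22449=63273  T[10][7]=9·546+4536=9450  T[10][8]=9·36+546=870  T[10][9]=9·1+36=45  T[10][10]=9·0+1=1
row 11: T[11][7]=10·9450+63273=157773  T[11][8]=10·870+9450=18150  T[11][9]=10·45+870=1320  T[11][10]=10·1+45=55  T[11][11]=10·0+1=1
row 12: T[12][8]=11·18150+157773=357423  T[12][9]=11·1320+18150=32670  T[12][10]=11·55+1320=1925  T[12][11]=11·1+55=66  T[12][12]=11·0+1=1
row 13: T[13][9]=12·32670+357423=749463  T[13][10]=12·1925+32670=55770  T[13][11]=12·66+1925=2717  T[13][12]=12·1+66=78
Read c(13,9) = 749463, c(13,10) = 55770, c(13,11) = 2717, c(13,12) = 78.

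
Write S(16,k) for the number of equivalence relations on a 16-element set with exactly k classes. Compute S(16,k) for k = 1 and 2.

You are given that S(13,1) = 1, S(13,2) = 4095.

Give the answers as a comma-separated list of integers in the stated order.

row 14: T[14][1]=1·1+0=1  T[14][2]=2·4095+1=8191
row 15: T[15][1]=1·1+0=1  T[15][2]=2·8191+1=16383
row 16: T[16][1]=1·1+0=1  T[16][2]=2·16383+1=32767
Read S(16,1) = 1, S(16,2) = 32767.

1, 32767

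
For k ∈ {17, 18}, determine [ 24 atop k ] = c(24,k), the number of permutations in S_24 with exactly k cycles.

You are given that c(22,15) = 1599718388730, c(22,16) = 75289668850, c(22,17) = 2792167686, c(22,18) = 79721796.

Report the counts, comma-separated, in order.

6400590336096, 241276443496

r23: T_23,16=22×75289668850+1599718388730=3256091103430; T_23,17=22×2792167686+75289668850=136717357942; T_23,18=22×79721796+2792167686=4546047198
r24: T_24,17=23×136717357942+3256091103430=6400590336096; T_24,18=23×4546047198+136717357942=241276443496
Read c(24,17) = 6400590336096, c(24,18) = 241276443496.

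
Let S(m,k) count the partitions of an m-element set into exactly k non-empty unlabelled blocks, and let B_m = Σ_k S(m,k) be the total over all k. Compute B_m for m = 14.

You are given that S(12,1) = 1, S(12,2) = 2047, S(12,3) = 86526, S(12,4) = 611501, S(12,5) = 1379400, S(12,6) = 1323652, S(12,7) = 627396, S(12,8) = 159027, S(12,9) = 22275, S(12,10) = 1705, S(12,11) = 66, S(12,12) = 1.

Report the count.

190899322

[13] T[13,1]:1*1+0=1 · T[13,2]:2*2047+1=4095 · T[13,3]:3*86526+2047=261625 · T[13,4]:4*611501+86526=2532530 · T[13,5]:5*1379400+611501=7508501 · T[13,6]:6*1323652+1379400=9321312 · T[13,7]:7*627396+1323652=5715424 · T[13,8]:8*159027+627396=1899612 · T[13,9]:9*22275+159027=359502 · T[13,10]:10*1705+22275=39325 · T[13,11]:11*66+1705=2431 · T[13,12]:12*1+66=78 · T[13,13]:13*0+1=1
[14] T[14,1]:1*1+0=1 · T[14,2]:2*4095+1=8191 · T[14,3]:3*261625+4095=788970 · T[14,4]:4*2532530+261625=10391745 · T[14,5]:5*7508501+2532530=40075035 · T[14,6]:6*9321312+7508501=63436373 · T[14,7]:7*5715424+9321312=49329280 · T[14,8]:8*1899612+5715424=20912320 · T[14,9]:9*359502+1899612=5135130 · T[14,10]:10*39325+359502=752752 · T[14,11]:11*2431+39325=66066 · T[14,12]:12*78+2431=3367 · T[14,13]:13*1+78=91 · T[14,14]:14*0+1=1
B_14 = ΣS(14,k) = 1+8191+788970+10391745+40075035+63436373+49329280+20912320+5135130+752752+66066+3367+91+1 = 190899322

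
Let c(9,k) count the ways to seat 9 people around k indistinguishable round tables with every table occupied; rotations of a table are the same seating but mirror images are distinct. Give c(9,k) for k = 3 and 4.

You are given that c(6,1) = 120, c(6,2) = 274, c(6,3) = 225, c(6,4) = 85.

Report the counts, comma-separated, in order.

row 7: T[7][1]=6·120+0=720  T[7][2]=6·274+120=1764  T[7][3]=6·225+274=1624  T[7][4]=6·85+225=735
row 8: T[8][2]=7·1764+720=13068  T[8][3]=7·1624+1764=13132  T[8][4]=7·735+1624=6769
row 9: T[9][3]=8·13132+13068=118124  T[9][4]=8·6769+13132=67284
Read c(9,3) = 118124, c(9,4) = 67284.

118124, 67284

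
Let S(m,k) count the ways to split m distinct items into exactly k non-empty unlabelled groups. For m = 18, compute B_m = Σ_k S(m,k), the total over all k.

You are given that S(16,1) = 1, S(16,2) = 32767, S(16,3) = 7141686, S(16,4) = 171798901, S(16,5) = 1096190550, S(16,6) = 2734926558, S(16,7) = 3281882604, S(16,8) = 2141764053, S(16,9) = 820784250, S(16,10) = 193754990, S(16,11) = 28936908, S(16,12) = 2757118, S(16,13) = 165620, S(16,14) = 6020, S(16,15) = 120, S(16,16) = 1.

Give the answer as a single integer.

i=17: T(17,1)=0+1·1=1 | T(17,2)=1+2·32767=65535 | T(17,3)=32767+3·7141686=21457825 | T(17,4)=7141686+4·171798901=694337290 | T(17,5)=171798901+5·1096190550=5652751651 | T(17,6)=1096190550+6·2734926558=17505749898 | T(17,7)=2734926558+7·3281882604=25708104786 | T(17,8)=3281882604+8·2141764053=20415995028 | T(17,9)=2141764053+9·820784250=9528822303 | T(17,10)=820784250+10·193754990=2758334150 | T(17,11)=193754990+11·28936908=512060978 | T(17,12)=28936908+12·2757118=62022324 | T(17,13)=2757118+13·165620=4910178 | T(17,14)=165620+14·6020=249900 | T(17,15)=6020+15·120=7820 | T(17,16)=120+16·1=136 | T(17,17)=1+17·0=1
i=18: T(18,1)=0+1·1=1 | T(18,2)=1+2·65535=131071 | T(18,3)=65535+3·21457825=64439010 | T(18,4)=21457825+4·694337290=2798806985 | T(18,5)=694337290+5·5652751651=28958095545 | T(18,6)=5652751651+6·17505749898=110687251039 | T(18,7)=17505749898+7·25708104786=197462483400 | T(18,8)=25708104786+8·20415995028=189036065010 | T(18,9)=20415995028+9·9528822303=106175395755 | T(18,10)=9528822303+10·2758334150=37112163803 | T(18,11)=2758334150+11·512060978=8391004908 | T(18,12)=512060978+12·62022324=1256328866 | T(18,13)=62022324+13·4910178=125854638 | T(18,14)=4910178+14·249900=8408778 | T(18,15)=249900+15·7820=367200 | T(18,16)=7820+16·136=9996 | T(18,17)=136+17·1=153 | T(18,18)=1+18·0=1
B_18 = ΣS(18,k) = 1+131071+64439010+2798806985+28958095545+110687251039+197462483400+189036065010+106175395755+37112163803+8391004908+1256328866+125854638+8408778+367200+9996+153+1 = 682076806159

682076806159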